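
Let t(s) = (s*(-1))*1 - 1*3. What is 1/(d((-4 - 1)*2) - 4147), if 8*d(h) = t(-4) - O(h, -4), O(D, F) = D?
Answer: -8/33165 ≈ -0.00024122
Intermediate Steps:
t(s) = -3 - s (t(s) = -s*1 - 3 = -s - 3 = -3 - s)
d(h) = ⅛ - h/8 (d(h) = ((-3 - 1*(-4)) - h)/8 = ((-3 + 4) - h)/8 = (1 - h)/8 = ⅛ - h/8)
1/(d((-4 - 1)*2) - 4147) = 1/((⅛ - (-4 - 1)*2/8) - 4147) = 1/((⅛ - (-5)*2/8) - 4147) = 1/((⅛ - ⅛*(-10)) - 4147) = 1/((⅛ + 5/4) - 4147) = 1/(11/8 - 4147) = 1/(-33165/8) = -8/33165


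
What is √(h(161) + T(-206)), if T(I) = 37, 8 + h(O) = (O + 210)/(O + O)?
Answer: √63802/46 ≈ 5.4911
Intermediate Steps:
h(O) = -8 + (210 + O)/(2*O) (h(O) = -8 + (O + 210)/(O + O) = -8 + (210 + O)/((2*O)) = -8 + (210 + O)*(1/(2*O)) = -8 + (210 + O)/(2*O))
√(h(161) + T(-206)) = √((-15/2 + 105/161) + 37) = √((-15/2 + 105*(1/161)) + 37) = √((-15/2 + 15/23) + 37) = √(-315/46 + 37) = √(1387/46) = √63802/46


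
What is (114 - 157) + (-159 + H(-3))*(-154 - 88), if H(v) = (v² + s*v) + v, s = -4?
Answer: 34079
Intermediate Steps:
H(v) = v² - 3*v (H(v) = (v² - 4*v) + v = v² - 3*v)
(114 - 157) + (-159 + H(-3))*(-154 - 88) = (114 - 157) + (-159 - 3*(-3 - 3))*(-154 - 88) = -43 + (-159 - 3*(-6))*(-242) = -43 + (-159 + 18)*(-242) = -43 - 141*(-242) = -43 + 34122 = 34079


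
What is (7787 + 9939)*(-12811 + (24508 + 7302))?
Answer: 336776274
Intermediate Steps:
(7787 + 9939)*(-12811 + (24508 + 7302)) = 17726*(-12811 + 31810) = 17726*18999 = 336776274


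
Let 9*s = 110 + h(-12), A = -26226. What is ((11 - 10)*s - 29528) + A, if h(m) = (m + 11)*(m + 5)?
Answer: -55741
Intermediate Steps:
h(m) = (5 + m)*(11 + m) (h(m) = (11 + m)*(5 + m) = (5 + m)*(11 + m))
s = 13 (s = (110 + (55 + (-12)² + 16*(-12)))/9 = (110 + (55 + 144 - 192))/9 = (110 + 7)/9 = (⅑)*117 = 13)
((11 - 10)*s - 29528) + A = ((11 - 10)*13 - 29528) - 26226 = (1*13 - 29528) - 26226 = (13 - 29528) - 26226 = -29515 - 26226 = -55741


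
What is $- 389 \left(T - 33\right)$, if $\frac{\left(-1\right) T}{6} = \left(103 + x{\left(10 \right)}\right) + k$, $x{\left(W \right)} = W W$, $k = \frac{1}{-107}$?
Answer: $\frac{52068039}{107} \approx 4.8662 \cdot 10^{5}$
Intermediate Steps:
$k = - \frac{1}{107} \approx -0.0093458$
$x{\left(W \right)} = W^{2}$
$T = - \frac{130320}{107}$ ($T = - 6 \left(\left(103 + 10^{2}\right) - \frac{1}{107}\right) = - 6 \left(\left(103 + 100\right) - \frac{1}{107}\right) = - 6 \left(203 - \frac{1}{107}\right) = \left(-6\right) \frac{21720}{107} = - \frac{130320}{107} \approx -1217.9$)
$- 389 \left(T - 33\right) = - 389 \left(- \frac{130320}{107} - 33\right) = \left(-389\right) \left(- \frac{133851}{107}\right) = \frac{52068039}{107}$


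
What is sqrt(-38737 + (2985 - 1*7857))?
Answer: I*sqrt(43609) ≈ 208.83*I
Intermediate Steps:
sqrt(-38737 + (2985 - 1*7857)) = sqrt(-38737 + (2985 - 7857)) = sqrt(-38737 - 4872) = sqrt(-43609) = I*sqrt(43609)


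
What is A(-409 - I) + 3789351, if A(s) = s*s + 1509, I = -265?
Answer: 3811596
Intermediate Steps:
A(s) = 1509 + s**2 (A(s) = s**2 + 1509 = 1509 + s**2)
A(-409 - I) + 3789351 = (1509 + (-409 - 1*(-265))**2) + 3789351 = (1509 + (-409 + 265)**2) + 3789351 = (1509 + (-144)**2) + 3789351 = (1509 + 20736) + 3789351 = 22245 + 3789351 = 3811596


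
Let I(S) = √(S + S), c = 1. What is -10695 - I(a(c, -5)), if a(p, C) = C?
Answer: -10695 - I*√10 ≈ -10695.0 - 3.1623*I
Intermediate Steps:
I(S) = √2*√S (I(S) = √(2*S) = √2*√S)
-10695 - I(a(c, -5)) = -10695 - √2*√(-5) = -10695 - √2*I*√5 = -10695 - I*√10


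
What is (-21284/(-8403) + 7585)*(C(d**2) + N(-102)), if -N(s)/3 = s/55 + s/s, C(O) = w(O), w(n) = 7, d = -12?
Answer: 33536728514/462165 ≈ 72564.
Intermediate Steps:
C(O) = 7
N(s) = -3 - 3*s/55 (N(s) = -3*(s/55 + s/s) = -3*(s*(1/55) + 1) = -3*(s/55 + 1) = -3*(1 + s/55) = -3 - 3*s/55)
(-21284/(-8403) + 7585)*(C(d**2) + N(-102)) = (-21284/(-8403) + 7585)*(7 + (-3 - 3/55*(-102))) = (-21284*(-1/8403) + 7585)*(7 + (-3 + 306/55)) = (21284/8403 + 7585)*(7 + 141/55) = (63758039/8403)*(526/55) = 33536728514/462165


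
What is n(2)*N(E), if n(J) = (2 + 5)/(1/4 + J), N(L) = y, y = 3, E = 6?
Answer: 28/3 ≈ 9.3333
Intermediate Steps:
N(L) = 3
n(J) = 7/(¼ + J)
n(2)*N(E) = (28/(1 + 4*2))*3 = (28/(1 + 8))*3 = (28/9)*3 = 28/3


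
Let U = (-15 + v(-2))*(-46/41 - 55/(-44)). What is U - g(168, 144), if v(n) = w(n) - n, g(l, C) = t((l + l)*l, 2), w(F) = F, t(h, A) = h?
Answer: -9257787/164 ≈ -56450.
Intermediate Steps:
g(l, C) = 2*l² (g(l, C) = (l + l)*l = (2*l)*l = 2*l²)
v(n) = 0 (v(n) = n - n = 0)
U = -315/164 (U = (-15 + 0)*(-46/41 - 55/(-44)) = -15*(-46*1/41 - 55*(-1/44)) = -15*(-46/41 + 5/4) = -15*21/164 = -315/164 ≈ -1.9207)
U - g(168, 144) = -315/164 - 2*168² = -315/164 - 2*28224 = -315/164 - 1*56448 = -315/164 - 56448 = -9257787/164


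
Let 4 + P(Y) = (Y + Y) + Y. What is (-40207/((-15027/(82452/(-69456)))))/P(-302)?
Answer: 276262297/79148411160 ≈ 0.0034904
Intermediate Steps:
P(Y) = -4 + 3*Y (P(Y) = -4 + ((Y + Y) + Y) = -4 + (2*Y + Y) = -4 + 3*Y)
(-40207/((-15027/(82452/(-69456)))))/P(-302) = (-40207/((-15027/(82452/(-69456)))))/(-4 + 3*(-302)) = (-40207/((-15027/(82452*(-1/69456)))))/(-4 - 906) = -40207/((-15027/(-6871/5788)))/(-910) = -40207/((-15027*(-5788/6871)))*(-1/910) = -40207/86976276/6871*(-1/910) = -40207*6871/86976276*(-1/910) = -276262297/86976276*(-1/910) = 276262297/79148411160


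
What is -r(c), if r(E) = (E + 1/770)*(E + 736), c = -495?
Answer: 91856909/770 ≈ 1.1929e+5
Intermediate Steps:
r(E) = (736 + E)*(1/770 + E) (r(E) = (E + 1/770)*(736 + E) = (1/770 + E)*(736 + E) = (736 + E)*(1/770 + E))
-r(c) = -(368/385 + (-495)**2 + (566721/770)*(-495)) = -(368/385 + 245025 - 5100489/14) = -1*(-91856909/770) = 91856909/770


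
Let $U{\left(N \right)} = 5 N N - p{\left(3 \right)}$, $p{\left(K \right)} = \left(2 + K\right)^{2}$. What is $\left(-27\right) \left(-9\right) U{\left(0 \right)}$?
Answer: $-6075$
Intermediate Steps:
$U{\left(N \right)} = -25 + 5 N^{2}$ ($U{\left(N \right)} = 5 N N - \left(2 + 3\right)^{2} = 5 N^{2} - 5^{2} = 5 N^{2} - 25 = -25 + 5 N^{2}$)
$\left(-27\right) \left(-9\right) U{\left(0 \right)} = \left(-27\right) \left(-9\right) \left(-25 + 5 \cdot 0^{2}\right) = 243 \left(-25 + 5 \cdot 0\right) = 243 \left(-25 + 0\right) = 243 \left(-25\right) = -6075$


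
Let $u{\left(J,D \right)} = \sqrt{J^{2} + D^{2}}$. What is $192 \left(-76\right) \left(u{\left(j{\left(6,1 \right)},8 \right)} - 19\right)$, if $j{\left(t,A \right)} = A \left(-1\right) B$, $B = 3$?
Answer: $277248 - 14592 \sqrt{73} \approx 1.5257 \cdot 10^{5}$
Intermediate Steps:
$j{\left(t,A \right)} = - 3 A$ ($j{\left(t,A \right)} = A \left(-1\right) 3 = - A 3 = - 3 A$)
$u{\left(J,D \right)} = \sqrt{D^{2} + J^{2}}$
$192 \left(-76\right) \left(u{\left(j{\left(6,1 \right)},8 \right)} - 19\right) = 192 \left(-76\right) \left(\sqrt{8^{2} + \left(\left(-3\right) 1\right)^{2}} - 19\right) = - 14592 \left(\sqrt{64 + \left(-3\right)^{2}} - 19\right) = - 14592 \left(\sqrt{64 + 9} - 19\right) = - 14592 \left(\sqrt{73} - 19\right) = - 14592 \left(-19 + \sqrt{73}\right) = 277248 - 14592 \sqrt{73}$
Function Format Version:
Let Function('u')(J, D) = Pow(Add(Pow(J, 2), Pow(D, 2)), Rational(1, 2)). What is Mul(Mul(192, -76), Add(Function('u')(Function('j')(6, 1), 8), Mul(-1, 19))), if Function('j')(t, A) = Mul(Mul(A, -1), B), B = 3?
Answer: Add(277248, Mul(-14592, Pow(73, Rational(1, 2)))) ≈ 1.5257e+5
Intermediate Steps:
Function('j')(t, A) = Mul(-3, A) (Function('j')(t, A) = Mul(Mul(A, -1), 3) = Mul(Mul(-1, A), 3) = Mul(-3, A))
Function('u')(J, D) = Pow(Add(Pow(D, 2), Pow(J, 2)), Rational(1, 2))
Mul(Mul(192, -76), Add(Function('u')(Function('j')(6, 1), 8), Mul(-1, 19))) = Mul(Mul(192, -76), Add(Pow(Add(Pow(8, 2), Pow(Mul(-3, 1), 2)), Rational(1, 2)), Mul(-1, 19))) = Mul(-14592, Add(Pow(Add(64, Pow(-3, 2)), Rational(1, 2)), -19)) = Mul(-14592, Add(Pow(Add(64, 9), Rational(1, 2)), -19)) = Mul(-14592, Add(Pow(73, Rational(1, 2)), -19)) = Mul(-14592, Add(-19, Pow(73, Rational(1, 2)))) = Add(277248, Mul(-14592, Pow(73, Rational(1, 2))))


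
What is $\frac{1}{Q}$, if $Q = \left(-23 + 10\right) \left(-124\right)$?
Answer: $\frac{1}{1612} \approx 0.00062035$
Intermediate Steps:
$Q = 1612$ ($Q = \left(-13\right) \left(-124\right) = 1612$)
$\frac{1}{Q} = \frac{1}{1612}$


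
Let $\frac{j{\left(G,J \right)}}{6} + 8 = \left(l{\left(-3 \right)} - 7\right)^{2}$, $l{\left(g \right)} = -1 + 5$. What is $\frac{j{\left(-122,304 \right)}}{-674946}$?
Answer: $- \frac{1}{112491} \approx -8.8896 \cdot 10^{-6}$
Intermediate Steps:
$l{\left(g \right)} = 4$
$j{\left(G,J \right)} = 6$ ($j{\left(G,J \right)} = -48 + 6 \left(4 - 7\right)^{2} = -48 + 6 \left(-3\right)^{2} = -48 + 6 \cdot 9 = -48 + 54 = 6$)
$\frac{j{\left(-122,304 \right)}}{-674946} = \frac{6}{-674946} = 6 \left(- \frac{1}{674946}\right) = - \frac{1}{112491}$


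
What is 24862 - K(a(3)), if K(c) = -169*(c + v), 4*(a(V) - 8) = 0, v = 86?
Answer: 40748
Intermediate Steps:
a(V) = 8 (a(V) = 8 + (1/4)*0 = 8 + 0 = 8)
K(c) = -14534 - 169*c (K(c) = -169*(c + 86) = -169*(86 + c) = -14534 - 169*c)
24862 - K(a(3)) = 24862 - (-14534 - 169*8) = 24862 - (-14534 - 1352) = 24862 - 1*(-15886) = 24862 + 15886 = 40748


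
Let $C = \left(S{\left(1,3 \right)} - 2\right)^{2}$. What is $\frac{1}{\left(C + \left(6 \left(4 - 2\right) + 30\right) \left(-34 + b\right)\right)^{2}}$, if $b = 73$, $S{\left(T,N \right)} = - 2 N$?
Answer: $\frac{1}{2896804} \approx 3.4521 \cdot 10^{-7}$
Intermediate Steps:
$C = 64$ ($C = \left(\left(-2\right) 3 - 2\right)^{2} = \left(-6 - 2\right)^{2} = \left(-8\right)^{2} = 64$)
$\frac{1}{\left(C + \left(6 \left(4 - 2\right) + 30\right) \left(-34 + b\right)\right)^{2}} = \frac{1}{\left(64 + \left(6 \left(4 - 2\right) + 30\right) \left(-34 + 73\right)\right)^{2}} = \frac{1}{\left(64 + \left(6 \cdot 2 + 30\right) 39\right)^{2}} = \frac{1}{\left(64 + \left(12 + 30\right) 39\right)^{2}} = \frac{1}{\left(64 + 42 \cdot 39\right)^{2}} = \frac{1}{\left(64 + 1638\right)^{2}} = \frac{1}{1702^{2}} = \frac{1}{2896804}$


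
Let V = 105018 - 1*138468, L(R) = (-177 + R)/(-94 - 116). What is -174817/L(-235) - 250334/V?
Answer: -306974719723/3445350 ≈ -89098.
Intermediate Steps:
L(R) = 59/70 - R/210 (L(R) = (-177 + R)/(-210) = (-177 + R)*(-1/210) = 59/70 - R/210)
V = -33450 (V = 105018 - 138468 = -33450)
-174817/L(-235) - 250334/V = -174817/(59/70 - 1/210*(-235)) - 250334/(-33450) = -174817/(59/70 + 47/42) - 250334*(-1/33450) = -174817/206/105 + 125167/16725 = -174817*105/206 + 125167/16725 = -18355785/206 + 125167/16725 = -306974719723/3445350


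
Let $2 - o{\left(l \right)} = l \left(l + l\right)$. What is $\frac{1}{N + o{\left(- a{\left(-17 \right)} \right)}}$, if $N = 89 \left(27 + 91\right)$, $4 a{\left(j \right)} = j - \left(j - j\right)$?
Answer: $\frac{8}{83743} \approx 9.553 \cdot 10^{-5}$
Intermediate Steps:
$a{\left(j \right)} = \frac{j}{4}$ ($a{\left(j \right)} = \frac{j - \left(j - j\right)}{4} = \frac{j - 0}{4} = \frac{j + 0}{4} = \frac{j}{4}$)
$o{\left(l \right)} = 2 - 2 l^{2}$ ($o{\left(l \right)} = 2 - l \left(l + l\right) = 2 - l 2 l = 2 - 2 l^{2}$)
$N = 10502$ ($N = 89 \cdot 118 = 10502$)
$\frac{1}{N + o{\left(- a{\left(-17 \right)} \right)}} = \frac{1}{10502 + \left(2 - 2 \left(- \frac{-17}{4}\right)^{2}\right)} = \frac{1}{10502 + \left(2 - 2 \left(\left(-1\right) \left(- \frac{17}{4}\right)\right)^{2}\right)} = \frac{1}{10502 + \left(2 - 2 \left(\frac{17}{4}\right)^{2}\right)} = \frac{1}{10502 + \left(2 - \frac{289}{8}\right)} = \frac{1}{10502 - \frac{273}{8}} = \frac{1}{\frac{83743}{8}} = \frac{8}{83743}$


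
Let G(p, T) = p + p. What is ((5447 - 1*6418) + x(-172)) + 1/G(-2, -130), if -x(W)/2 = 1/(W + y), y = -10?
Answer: -353531/364 ≈ -971.24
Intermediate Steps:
G(p, T) = 2*p
x(W) = -2/(-10 + W) (x(W) = -2/(W - 10) = -2/(-10 + W))
((5447 - 1*6418) + x(-172)) + 1/G(-2, -130) = ((5447 - 1*6418) - 2/(-10 - 172)) + 1/(2*(-2)) = ((5447 - 6418) - 2/(-182)) + 1/(-4) = (-971 - 2*(-1/182)) - ¼ = (-971 + 1/91) - ¼ = -88360/91 - ¼ = -353531/364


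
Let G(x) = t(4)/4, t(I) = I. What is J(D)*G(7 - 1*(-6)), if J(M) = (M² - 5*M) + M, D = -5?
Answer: 45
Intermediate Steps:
J(M) = M² - 4*M
G(x) = 1 (G(x) = 4/4 = 4*(¼) = 1)
J(D)*G(7 - 1*(-6)) = -5*(-4 - 5)*1 = -5*(-9)*1 = 45*1 = 45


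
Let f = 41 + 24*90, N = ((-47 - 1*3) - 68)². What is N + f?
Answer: 16125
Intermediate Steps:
N = 13924 (N = ((-47 - 3) - 68)² = (-50 - 68)² = (-118)² = 13924)
f = 2201 (f = 41 + 2160 = 2201)
N + f = 13924 + 2201 = 16125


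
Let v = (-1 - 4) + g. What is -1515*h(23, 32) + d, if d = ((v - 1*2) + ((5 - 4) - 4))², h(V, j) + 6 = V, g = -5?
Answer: -25530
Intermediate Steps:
h(V, j) = -6 + V
v = -10 (v = (-1 - 4) - 5 = -5 - 5 = -10)
d = 225 (d = ((-10 - 1*2) + ((5 - 4) - 4))² = ((-10 - 2) + (1 - 4))² = (-12 - 3)² = (-15)² = 225)
-1515*h(23, 32) + d = -1515*(-6 + 23) + 225 = -1515*17 + 225 = -25755 + 225 = -25530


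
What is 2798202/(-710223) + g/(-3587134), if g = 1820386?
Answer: -1888400923191/424610845147 ≈ -4.4474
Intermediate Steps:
2798202/(-710223) + g/(-3587134) = 2798202/(-710223) + 1820386/(-3587134) = 2798202*(-1/710223) + 1820386*(-1/3587134) = -932734/236741 - 910193/1793567 = -1888400923191/424610845147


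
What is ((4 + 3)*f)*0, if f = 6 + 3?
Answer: 0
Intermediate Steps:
f = 9
((4 + 3)*f)*0 = ((4 + 3)*9)*0 = (7*9)*0 = 63*0 = 0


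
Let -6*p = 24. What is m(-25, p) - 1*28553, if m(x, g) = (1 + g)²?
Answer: -28544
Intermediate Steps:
p = -4 (p = -⅙*24 = -4)
m(-25, p) - 1*28553 = (1 - 4)² - 1*28553 = (-3)² - 28553 = 9 - 28553 = -28544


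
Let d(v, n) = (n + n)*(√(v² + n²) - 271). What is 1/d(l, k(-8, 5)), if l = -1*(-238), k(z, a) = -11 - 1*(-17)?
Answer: -271/201132 - √14170/100566 ≈ -0.0025311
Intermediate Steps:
k(z, a) = 6 (k(z, a) = -11 + 17 = 6)
l = 238
d(v, n) = 2*n*(-271 + √(n² + v²)) (d(v, n) = (2*n)*(√(n² + v²) - 271) = (2*n)*(-271 + √(n² + v²)) = 2*n*(-271 + √(n² + v²)))
1/d(l, k(-8, 5)) = 1/(2*6*(-271 + √(6² + 238²))) = 1/(2*6*(-271 + √(36 + 56644))) = 1/(2*6*(-271 + √56680)) = 1/(2*6*(-271 + 2*√14170)) = 1/(-3252 + 24*√14170)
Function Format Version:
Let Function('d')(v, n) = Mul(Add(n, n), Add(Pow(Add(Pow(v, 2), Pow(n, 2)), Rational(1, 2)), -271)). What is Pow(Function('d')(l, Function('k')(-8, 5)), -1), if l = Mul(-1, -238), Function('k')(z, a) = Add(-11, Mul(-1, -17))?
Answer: Add(Rational(-271, 201132), Mul(Rational(-1, 100566), Pow(14170, Rational(1, 2)))) ≈ -0.0025311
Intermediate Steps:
Function('k')(z, a) = 6 (Function('k')(z, a) = Add(-11, 17) = 6)
l = 238
Function('d')(v, n) = Mul(2, n, Add(-271, Pow(Add(Pow(n, 2), Pow(v, 2)), Rational(1, 2)))) (Function('d')(v, n) = Mul(Mul(2, n), Add(Pow(Add(Pow(n, 2), Pow(v, 2)), Rational(1, 2)), -271)) = Mul(Mul(2, n), Add(-271, Pow(Add(Pow(n, 2), Pow(v, 2)), Rational(1, 2)))) = Mul(2, n, Add(-271, Pow(Add(Pow(n, 2), Pow(v, 2)), Rational(1, 2)))))
Pow(Function('d')(l, Function('k')(-8, 5)), -1) = Pow(Mul(2, 6, Add(-271, Pow(Add(Pow(6, 2), Pow(238, 2)), Rational(1, 2)))), -1) = Pow(Mul(2, 6, Add(-271, Pow(Add(36, 56644), Rational(1, 2)))), -1) = Pow(Mul(2, 6, Add(-271, Pow(56680, Rational(1, 2)))), -1) = Pow(Mul(2, 6, Add(-271, Mul(2, Pow(14170, Rational(1, 2))))), -1) = Pow(Add(-3252, Mul(24, Pow(14170, Rational(1, 2)))), -1)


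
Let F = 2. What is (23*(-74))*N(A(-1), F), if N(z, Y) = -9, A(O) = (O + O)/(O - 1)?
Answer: 15318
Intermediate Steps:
A(O) = 2*O/(-1 + O) (A(O) = (2*O)/(-1 + O) = 2*O/(-1 + O))
(23*(-74))*N(A(-1), F) = (23*(-74))*(-9) = -1702*(-9) = 15318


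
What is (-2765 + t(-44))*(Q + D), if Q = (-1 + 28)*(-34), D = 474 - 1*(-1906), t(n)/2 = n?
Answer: -4171086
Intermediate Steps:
t(n) = 2*n
D = 2380 (D = 474 + 1906 = 2380)
Q = -918 (Q = 27*(-34) = -918)
(-2765 + t(-44))*(Q + D) = (-2765 + 2*(-44))*(-918 + 2380) = (-2765 - 88)*1462 = -2853*1462 = -4171086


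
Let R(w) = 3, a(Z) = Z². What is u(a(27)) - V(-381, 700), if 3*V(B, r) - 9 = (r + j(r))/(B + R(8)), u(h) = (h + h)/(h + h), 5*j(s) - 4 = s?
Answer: -3568/2835 ≈ -1.2586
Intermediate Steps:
j(s) = ⅘ + s/5
u(h) = 1 (u(h) = (2*h)/((2*h)) = (2*h)*(1/(2*h)) = 1)
V(B, r) = 3 + (⅘ + 6*r/5)/(3*(3 + B)) (V(B, r) = 3 + ((r + (⅘ + r/5))/(B + 3))/3 = 3 + ((⅘ + 6*r/5)/(3 + B))/3 = 3 + (⅘ + 6*r/5)/(3*(3 + B)))
u(a(27)) - V(-381, 700) = 1 - (139 + 6*700 + 45*(-381))/(15*(3 - 381)) = 1 - (139 + 4200 - 17145)/(15*(-378)) = 1 - (-1)*(-12806)/(15*378) = 1 - 1*6403/2835 = 1 - 6403/2835 = -3568/2835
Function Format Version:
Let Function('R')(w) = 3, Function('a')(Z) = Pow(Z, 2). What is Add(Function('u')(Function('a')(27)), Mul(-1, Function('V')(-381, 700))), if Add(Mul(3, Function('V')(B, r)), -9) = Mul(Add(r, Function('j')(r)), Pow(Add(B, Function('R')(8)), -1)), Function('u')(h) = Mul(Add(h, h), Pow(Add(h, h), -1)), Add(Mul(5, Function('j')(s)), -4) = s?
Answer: Rational(-3568, 2835) ≈ -1.2586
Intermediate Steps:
Function('j')(s) = Add(Rational(4, 5), Mul(Rational(1, 5), s))
Function('u')(h) = 1 (Function('u')(h) = Mul(Mul(2, h), Pow(Mul(2, h), -1)) = Mul(Mul(2, h), Mul(Rational(1, 2), Pow(h, -1))) = 1)
Function('V')(B, r) = Add(3, Mul(Rational(1, 3), Pow(Add(3, B), -1), Add(Rational(4, 5), Mul(Rational(6, 5), r)))) (Function('V')(B, r) = Add(3, Mul(Rational(1, 3), Mul(Add(r, Add(Rational(4, 5), Mul(Rational(1, 5), r))), Pow(Add(B, 3), -1)))) = Add(3, Mul(Rational(1, 3), Mul(Add(Rational(4, 5), Mul(Rational(6, 5), r)), Pow(Add(3, B), -1)))) = Add(3, Mul(Rational(1, 3), Mul(Pow(Add(3, B), -1), Add(Rational(4, 5), Mul(Rational(6, 5), r))))) = Add(3, Mul(Rational(1, 3), Pow(Add(3, B), -1), Add(Rational(4, 5), Mul(Rational(6, 5), r)))))
Add(Function('u')(Function('a')(27)), Mul(-1, Function('V')(-381, 700))) = Add(1, Mul(-1, Mul(Rational(1, 15), Pow(Add(3, -381), -1), Add(139, Mul(6, 700), Mul(45, -381))))) = Add(1, Mul(-1, Mul(Rational(1, 15), Pow(-378, -1), Add(139, 4200, -17145)))) = Add(1, Mul(-1, Mul(Rational(1, 15), Rational(-1, 378), -12806))) = Add(1, Mul(-1, Rational(6403, 2835))) = Add(1, Rational(-6403, 2835)) = Rational(-3568, 2835)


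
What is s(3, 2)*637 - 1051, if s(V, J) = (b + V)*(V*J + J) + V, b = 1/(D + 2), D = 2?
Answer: 17422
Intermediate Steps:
b = ¼ (b = 1/(2 + 2) = 1/4 = ¼ ≈ 0.25000)
s(V, J) = V + (¼ + V)*(J + J*V) (s(V, J) = (¼ + V)*(V*J + J) + V = (¼ + V)*(J*V + J) + V = (¼ + V)*(J + J*V) + V = V + (¼ + V)*(J + J*V))
s(3, 2)*637 - 1051 = (3 + (¼)*2 + 2*3² + (5/4)*2*3)*637 - 1051 = (3 + ½ + 2*9 + 15/2)*637 - 1051 = (3 + ½ + 18 + 15/2)*637 - 1051 = 29*637 - 1051 = 18473 - 1051 = 17422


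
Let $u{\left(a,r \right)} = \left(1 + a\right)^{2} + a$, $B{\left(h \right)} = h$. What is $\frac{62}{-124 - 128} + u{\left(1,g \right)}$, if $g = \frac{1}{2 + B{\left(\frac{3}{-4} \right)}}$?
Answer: $\frac{599}{126} \approx 4.754$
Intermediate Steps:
$g = \frac{4}{5}$ ($g = \frac{1}{2 + \frac{3}{-4}} = \frac{1}{2 + 3 \left(- \frac{1}{4}\right)} = \frac{1}{2 - \frac{3}{4}} = \frac{1}{\frac{5}{4}} = \frac{4}{5} \approx 0.8$)
$u{\left(a,r \right)} = a + \left(1 + a\right)^{2}$
$\frac{62}{-124 - 128} + u{\left(1,g \right)} = \frac{62}{-124 - 128} + \left(1 + \left(1 + 1\right)^{2}\right) = \frac{62}{-252} + \left(1 + 2^{2}\right) = 62 \left(- \frac{1}{252}\right) + \left(1 + 4\right) = - \frac{31}{126} + 5 = \frac{599}{126}$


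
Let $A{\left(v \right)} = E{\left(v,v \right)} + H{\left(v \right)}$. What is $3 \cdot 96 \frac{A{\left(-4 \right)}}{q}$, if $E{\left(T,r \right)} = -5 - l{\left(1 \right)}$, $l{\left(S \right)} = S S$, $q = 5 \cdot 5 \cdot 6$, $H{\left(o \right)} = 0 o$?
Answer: $- \frac{288}{25} \approx -11.52$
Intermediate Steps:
$H{\left(o \right)} = 0$
$q = 150$ ($q = 25 \cdot 6 = 150$)
$l{\left(S \right)} = S^{2}$
$E{\left(T,r \right)} = -6$ ($E{\left(T,r \right)} = -5 - 1^{2} = -5 - 1 = -6$)
$A{\left(v \right)} = -6$ ($A{\left(v \right)} = -6 + 0 = -6$)
$3 \cdot 96 \frac{A{\left(-4 \right)}}{q} = 3 \cdot 96 \left(- \frac{6}{150}\right) = 288 \left(\left(-6\right) \frac{1}{150}\right) = 288 \left(- \frac{1}{25}\right) = - \frac{288}{25}$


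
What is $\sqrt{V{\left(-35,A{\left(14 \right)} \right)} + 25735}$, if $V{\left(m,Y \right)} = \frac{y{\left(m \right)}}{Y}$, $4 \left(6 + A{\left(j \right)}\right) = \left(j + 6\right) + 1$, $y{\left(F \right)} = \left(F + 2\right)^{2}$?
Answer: $\sqrt{24283} \approx 155.83$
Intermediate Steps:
$y{\left(F \right)} = \left(2 + F\right)^{2}$
$A{\left(j \right)} = - \frac{17}{4} + \frac{j}{4}$ ($A{\left(j \right)} = -6 + \frac{\left(j + 6\right) + 1}{4} = -6 + \frac{\left(6 + j\right) + 1}{4} = -6 + \frac{7 + j}{4} = -6 + \left(\frac{7}{4} + \frac{j}{4}\right) = - \frac{17}{4} + \frac{j}{4}$)
$V{\left(m,Y \right)} = \frac{\left(2 + m\right)^{2}}{Y}$
$\sqrt{V{\left(-35,A{\left(14 \right)} \right)} + 25735} = \sqrt{\frac{\left(2 - 35\right)^{2}}{- \frac{17}{4} + \frac{1}{4} \cdot 14} + 25735} = \sqrt{\frac{\left(-33\right)^{2}}{- \frac{17}{4} + \frac{7}{2}} + 25735} = \sqrt{\frac{1}{- \frac{3}{4}} \cdot 1089 + 25735} = \sqrt{\left(- \frac{4}{3}\right) 1089 + 25735} = \sqrt{-1452 + 25735} = \sqrt{24283}$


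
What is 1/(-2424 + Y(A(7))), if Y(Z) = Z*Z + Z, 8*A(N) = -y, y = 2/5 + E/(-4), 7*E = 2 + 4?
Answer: -313600/760173511 ≈ -0.00041254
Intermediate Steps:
E = 6/7 (E = (2 + 4)/7 = (⅐)*6 = 6/7 ≈ 0.85714)
y = 13/70 (y = 2/5 + (6/7)/(-4) = 2*(⅕) + (6/7)*(-¼) = ⅖ - 3/14 = 13/70 ≈ 0.18571)
A(N) = -13/560 (A(N) = (-1*13/70)/8 = (⅛)*(-13/70) = -13/560)
Y(Z) = Z + Z² (Y(Z) = Z² + Z = Z + Z²)
1/(-2424 + Y(A(7))) = 1/(-2424 - 13*(1 - 13/560)/560) = 1/(-2424 - 13/560*547/560) = 1/(-2424 - 7111/313600) = 1/(-760173511/313600) = -313600/760173511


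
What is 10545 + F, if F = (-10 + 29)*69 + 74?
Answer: 11930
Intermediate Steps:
F = 1385 (F = 19*69 + 74 = 1311 + 74 = 1385)
10545 + F = 10545 + 1385 = 11930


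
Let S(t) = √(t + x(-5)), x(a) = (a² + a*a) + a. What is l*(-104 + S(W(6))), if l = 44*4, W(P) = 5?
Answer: -18304 + 880*√2 ≈ -17060.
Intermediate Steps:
x(a) = a + 2*a² (x(a) = (a² + a²) + a = 2*a² + a = a + 2*a²)
l = 176
S(t) = √(45 + t) (S(t) = √(t - 5*(1 + 2*(-5))) = √(t - 5*(1 - 10)) = √(t - 5*(-9)) = √(t + 45) = √(45 + t))
l*(-104 + S(W(6))) = 176*(-104 + √(45 + 5)) = 176*(-104 + √50) = 176*(-104 + 5*√2) = -18304 + 880*√2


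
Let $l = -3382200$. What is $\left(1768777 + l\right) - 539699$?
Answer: $-2153122$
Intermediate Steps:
$\left(1768777 + l\right) - 539699 = \left(1768777 - 3382200\right) - 539699 = -1613423 - 539699 = -2153122$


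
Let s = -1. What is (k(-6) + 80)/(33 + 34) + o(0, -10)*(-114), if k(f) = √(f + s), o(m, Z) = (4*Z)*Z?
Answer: -3055120/67 + I*√7/67 ≈ -45599.0 + 0.039489*I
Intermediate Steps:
o(m, Z) = 4*Z²
k(f) = √(-1 + f) (k(f) = √(f - 1) = √(-1 + f))
(k(-6) + 80)/(33 + 34) + o(0, -10)*(-114) = (√(-1 - 6) + 80)/(33 + 34) + (4*(-10)²)*(-114) = (√(-7) + 80)/67 + (4*100)*(-114) = (I*√7 + 80)*(1/67) + 400*(-114) = (80 + I*√7)*(1/67) - 45600 = (80/67 + I*√7/67) - 45600 = -3055120/67 + I*√7/67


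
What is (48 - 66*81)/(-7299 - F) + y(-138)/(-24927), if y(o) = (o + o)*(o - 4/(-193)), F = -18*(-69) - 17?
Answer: -6193695107/6834700894 ≈ -0.90621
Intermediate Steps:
F = 1225 (F = 1242 - 17 = 1225)
y(o) = 2*o*(4/193 + o) (y(o) = (2*o)*(o - 4*(-1/193)) = (2*o)*(o + 4/193) = (2*o)*(4/193 + o) = 2*o*(4/193 + o))
(48 - 66*81)/(-7299 - F) + y(-138)/(-24927) = (48 - 66*81)/(-7299 - 1*1225) + ((2/193)*(-138)*(4 + 193*(-138)))/(-24927) = (48 - 5346)/(-7299 - 1225) + ((2/193)*(-138)*(4 - 26634))*(-1/24927) = -5298/(-8524) + ((2/193)*(-138)*(-26630))*(-1/24927) = -5298*(-1/8524) + (7349880/193)*(-1/24927) = 2649/4262 - 2449960/1603637 = -6193695107/6834700894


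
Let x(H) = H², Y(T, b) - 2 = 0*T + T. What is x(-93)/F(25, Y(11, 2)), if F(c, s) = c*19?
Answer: 8649/475 ≈ 18.208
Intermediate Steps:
Y(T, b) = 2 + T (Y(T, b) = 2 + (0*T + T) = 2 + (0 + T) = 2 + T)
F(c, s) = 19*c
x(-93)/F(25, Y(11, 2)) = (-93)²/((19*25)) = 8649/475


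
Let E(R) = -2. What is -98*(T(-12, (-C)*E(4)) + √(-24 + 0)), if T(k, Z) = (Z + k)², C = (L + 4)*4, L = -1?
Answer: -14112 - 196*I*√6 ≈ -14112.0 - 480.1*I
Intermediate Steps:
C = 12 (C = (-1 + 4)*4 = 3*4 = 12)
-98*(T(-12, (-C)*E(4)) + √(-24 + 0)) = -98*((-1*12*(-2) - 12)² + √(-24 + 0)) = -98*((-12*(-2) - 12)² + √(-24)) = -98*((24 - 12)² + 2*I*√6) = -98*(12² + 2*I*√6) = -98*(144 + 2*I*√6) = -14112 - 196*I*√6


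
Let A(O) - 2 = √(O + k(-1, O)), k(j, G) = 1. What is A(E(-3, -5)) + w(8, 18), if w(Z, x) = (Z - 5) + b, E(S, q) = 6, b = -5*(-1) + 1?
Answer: 11 + √7 ≈ 13.646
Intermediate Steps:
b = 6 (b = 5 + 1 = 6)
w(Z, x) = 1 + Z (w(Z, x) = (Z - 5) + 6 = (-5 + Z) + 6 = 1 + Z)
A(O) = 2 + √(1 + O) (A(O) = 2 + √(O + 1) = 2 + √(1 + O))
A(E(-3, -5)) + w(8, 18) = (2 + √(1 + 6)) + (1 + 8) = (2 + √7) + 9 = 11 + √7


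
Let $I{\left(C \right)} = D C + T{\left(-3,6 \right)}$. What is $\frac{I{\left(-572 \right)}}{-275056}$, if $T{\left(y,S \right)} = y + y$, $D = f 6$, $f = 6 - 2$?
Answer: $\frac{6867}{137528} \approx 0.049932$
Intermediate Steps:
$f = 4$ ($f = 6 - 2 = 4$)
$D = 24$ ($D = 4 \cdot 6 = 24$)
$T{\left(y,S \right)} = 2 y$
$I{\left(C \right)} = -6 + 24 C$ ($I{\left(C \right)} = 24 C + 2 \left(-3\right) = 24 C - 6 = -6 + 24 C$)
$\frac{I{\left(-572 \right)}}{-275056} = \frac{-6 + 24 \left(-572\right)}{-275056} = \left(-6 - 13728\right) \left(- \frac{1}{275056}\right) = \left(-13734\right) \left(- \frac{1}{275056}\right) = \frac{6867}{137528}$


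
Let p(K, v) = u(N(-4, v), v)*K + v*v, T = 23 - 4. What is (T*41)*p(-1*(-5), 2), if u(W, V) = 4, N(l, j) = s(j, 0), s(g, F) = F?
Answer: 18696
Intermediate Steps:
N(l, j) = 0
T = 19
p(K, v) = v**2 + 4*K (p(K, v) = 4*K + v*v = 4*K + v**2 = v**2 + 4*K)
(T*41)*p(-1*(-5), 2) = (19*41)*(2**2 + 4*(-1*(-5))) = 779*(4 + 4*5) = 779*(4 + 20) = 779*24 = 18696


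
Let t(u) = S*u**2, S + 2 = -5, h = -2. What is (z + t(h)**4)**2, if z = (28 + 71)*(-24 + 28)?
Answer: 378288962704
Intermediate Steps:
S = -7 (S = -2 - 5 = -7)
t(u) = -7*u**2
z = 396 (z = 99*4 = 396)
(z + t(h)**4)**2 = (396 + (-7*(-2)**2)**4)**2 = (396 + (-7*4)**4)**2 = (396 + (-28)**4)**2 = (396 + 614656)**2 = 615052**2 = 378288962704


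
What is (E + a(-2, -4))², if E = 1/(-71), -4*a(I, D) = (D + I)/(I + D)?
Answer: 5625/80656 ≈ 0.069741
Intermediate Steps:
a(I, D) = -¼ (a(I, D) = -(D + I)/(4*(I + D)) = -(D + I)/(4*(D + I)) = -¼*1 = -¼)
E = -1/71 ≈ -0.014085
(E + a(-2, -4))² = (-1/71 - ¼)² = (-75/284)² = 5625/80656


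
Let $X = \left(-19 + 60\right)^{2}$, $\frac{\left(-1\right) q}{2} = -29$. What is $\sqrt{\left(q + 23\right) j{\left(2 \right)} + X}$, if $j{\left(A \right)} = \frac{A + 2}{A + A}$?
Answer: $\sqrt{1762} \approx 41.976$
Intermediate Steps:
$q = 58$ ($q = \left(-2\right) \left(-29\right) = 58$)
$j{\left(A \right)} = \frac{2 + A}{2 A}$
$X = 1681$ ($X = 41^{2} = 1681$)
$\sqrt{\left(q + 23\right) j{\left(2 \right)} + X} = \sqrt{\left(58 + 23\right) \frac{2 + 2}{2 \cdot 2} + 1681} = \sqrt{81 \cdot \frac{1}{2} \cdot \frac{1}{2} \cdot 4 + 1681} = \sqrt{81 \cdot 1 + 1681} = \sqrt{81 + 1681} = \sqrt{1762}$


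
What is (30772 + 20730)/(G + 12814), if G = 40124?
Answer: 25751/26469 ≈ 0.97287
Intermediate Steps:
(30772 + 20730)/(G + 12814) = (30772 + 20730)/(40124 + 12814) = 51502/52938 = 51502*(1/52938) = 25751/26469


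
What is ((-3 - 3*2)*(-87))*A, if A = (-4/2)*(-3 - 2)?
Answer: 7830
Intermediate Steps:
A = 10 (A = -4*½*(-5) = -2*(-5) = 10)
((-3 - 3*2)*(-87))*A = ((-3 - 3*2)*(-87))*10 = ((-3 - 6)*(-87))*10 = -9*(-87)*10 = 783*10 = 7830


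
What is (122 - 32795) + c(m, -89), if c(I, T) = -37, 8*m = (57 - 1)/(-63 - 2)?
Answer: -32710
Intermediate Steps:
m = -7/65 (m = ((57 - 1)/(-63 - 2))/8 = (56/(-65))/8 = (56*(-1/65))/8 = (1/8)*(-56/65) = -7/65 ≈ -0.10769)
(122 - 32795) + c(m, -89) = (122 - 32795) - 37 = -32673 - 37 = -32710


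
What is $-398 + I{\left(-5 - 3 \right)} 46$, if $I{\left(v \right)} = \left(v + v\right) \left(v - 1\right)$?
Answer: $6226$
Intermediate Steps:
$I{\left(v \right)} = 2 v \left(-1 + v\right)$
$-398 + I{\left(-5 - 3 \right)} 46 = -398 + 2 \left(-5 - 3\right) \left(-1 - 8\right) 46 = -398 + 2 \left(-8\right) \left(-1 - 8\right) 46 = -398 + 2 \left(-8\right) \left(-9\right) 46 = -398 + 144 \cdot 46 = -398 + 6624 = 6226$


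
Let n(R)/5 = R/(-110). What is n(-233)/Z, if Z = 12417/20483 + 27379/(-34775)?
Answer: -165965043725/2838063404 ≈ -58.478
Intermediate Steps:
Z = -129002882/712296325 (Z = 12417*(1/20483) + 27379*(-1/34775) = 12417/20483 - 27379/34775 = -129002882/712296325 ≈ -0.18111)
n(R) = -R/22 (n(R) = 5*(R/(-110)) = 5*(R*(-1/110)) = 5*(-R/110) = -R/22)
n(-233)/Z = (-1/22*(-233))/(-129002882/712296325) = (233/22)*(-712296325/129002882) = -165965043725/2838063404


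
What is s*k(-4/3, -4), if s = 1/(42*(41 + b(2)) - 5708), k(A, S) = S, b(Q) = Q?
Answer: 2/1951 ≈ 0.0010251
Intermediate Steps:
s = -1/3902 (s = 1/(42*(41 + 2) - 5708) = 1/(42*43 - 5708) = 1/(1806 - 5708) = 1/(-3902) = -1/3902 ≈ -0.00025628)
s*k(-4/3, -4) = -1/3902*(-4) = 2/1951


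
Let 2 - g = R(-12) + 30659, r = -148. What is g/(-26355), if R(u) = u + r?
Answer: 30497/26355 ≈ 1.1572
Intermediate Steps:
R(u) = -148 + u (R(u) = u - 148 = -148 + u)
g = -30497 (g = 2 - ((-148 - 12) + 30659) = 2 - (-160 + 30659) = 2 - 1*30499 = 2 - 30499 = -30497)
g/(-26355) = -30497/(-26355) = -30497*(-1/26355) = 30497/26355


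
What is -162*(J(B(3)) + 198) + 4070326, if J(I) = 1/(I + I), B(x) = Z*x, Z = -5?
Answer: 20191277/5 ≈ 4.0383e+6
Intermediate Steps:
B(x) = -5*x
J(I) = 1/(2*I)
-162*(J(B(3)) + 198) + 4070326 = -162*(1/(2*((-5*3))) + 198) + 4070326 = -162*((1/2)/(-15) + 198) + 4070326 = -162*((1/2)*(-1/15) + 198) + 4070326 = -162*(-1/30 + 198) + 4070326 = -162*5939/30 + 4070326 = -160353/5 + 4070326 = 20191277/5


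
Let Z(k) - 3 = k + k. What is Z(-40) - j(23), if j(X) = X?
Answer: -100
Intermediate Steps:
Z(k) = 3 + 2*k (Z(k) = 3 + (k + k) = 3 + 2*k)
Z(-40) - j(23) = (3 + 2*(-40)) - 1*23 = (3 - 80) - 23 = -77 - 23 = -100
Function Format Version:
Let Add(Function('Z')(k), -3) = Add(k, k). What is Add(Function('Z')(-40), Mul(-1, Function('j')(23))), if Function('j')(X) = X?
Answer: -100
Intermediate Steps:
Function('Z')(k) = Add(3, Mul(2, k)) (Function('Z')(k) = Add(3, Add(k, k)) = Add(3, Mul(2, k)))
Add(Function('Z')(-40), Mul(-1, Function('j')(23))) = Add(Add(3, Mul(2, -40)), Mul(-1, 23)) = Add(Add(3, -80), -23) = Add(-77, -23) = -100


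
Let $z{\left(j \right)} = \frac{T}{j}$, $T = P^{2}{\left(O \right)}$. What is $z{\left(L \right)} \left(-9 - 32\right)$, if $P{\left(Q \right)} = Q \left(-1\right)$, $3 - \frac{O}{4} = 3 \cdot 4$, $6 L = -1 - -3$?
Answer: $-159408$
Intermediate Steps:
$L = \frac{1}{3}$ ($L = \frac{-1 - -3}{6} = \frac{-1 + 3}{6} = \frac{1}{6} \cdot 2 = \frac{1}{3} \approx 0.33333$)
$O = -36$ ($O = 12 - 4 \cdot 3 \cdot 4 = 12 - 48 = -36$)
$P{\left(Q \right)} = - Q$
$T = 1296$ ($T = \left(\left(-1\right) \left(-36\right)\right)^{2} = 36^{2} = 1296$)
$z{\left(j \right)} = \frac{1296}{j}$
$z{\left(L \right)} \left(-9 - 32\right) = 1296 \frac{1}{\frac{1}{3}} \left(-9 - 32\right) = 1296 \cdot 3 \left(-41\right) = 3888 \left(-41\right) = -159408$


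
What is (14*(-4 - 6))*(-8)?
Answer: 1120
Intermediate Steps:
(14*(-4 - 6))*(-8) = (14*(-10))*(-8) = -140*(-8) = 1120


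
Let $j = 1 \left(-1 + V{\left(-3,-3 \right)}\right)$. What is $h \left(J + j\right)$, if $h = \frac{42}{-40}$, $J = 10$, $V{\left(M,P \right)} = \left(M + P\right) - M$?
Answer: $- \frac{63}{10} \approx -6.3$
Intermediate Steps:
$V{\left(M,P \right)} = P$
$j = -4$ ($j = 1 \left(-1 - 3\right) = 1 \left(-4\right) = -4$)
$h = - \frac{21}{20}$ ($h = 42 \left(- \frac{1}{40}\right) = - \frac{21}{20} \approx -1.05$)
$h \left(J + j\right) = - \frac{21 \left(10 - 4\right)}{20} = \left(- \frac{21}{20}\right) 6 = - \frac{63}{10}$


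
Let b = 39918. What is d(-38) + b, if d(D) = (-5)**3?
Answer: 39793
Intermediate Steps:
d(D) = -125
d(-38) + b = -125 + 39918 = 39793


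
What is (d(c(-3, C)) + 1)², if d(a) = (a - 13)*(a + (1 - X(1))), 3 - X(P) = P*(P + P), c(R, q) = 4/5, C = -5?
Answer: 47961/625 ≈ 76.738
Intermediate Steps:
c(R, q) = ⅘ (c(R, q) = 4*(⅕) = ⅘)
X(P) = 3 - 2*P² (X(P) = 3 - P*(P + P) = 3 - P*2*P = 3 - 2*P²)
d(a) = a*(-13 + a) (d(a) = (a - 13)*(a + (1 - (3 - 2*1²))) = (-13 + a)*(a + (1 - (3 - 2*1))) = (-13 + a)*(a + (1 - (3 - 2))) = (-13 + a)*(a + (1 - 1*1)) = (-13 + a)*(a + (1 - 1)) = (-13 + a)*(a + 0) = (-13 + a)*a = a*(-13 + a))
(d(c(-3, C)) + 1)² = (4*(-13 + ⅘)/5 + 1)² = ((⅘)*(-61/5) + 1)² = (-244/25 + 1)² = (-219/25)² = 47961/625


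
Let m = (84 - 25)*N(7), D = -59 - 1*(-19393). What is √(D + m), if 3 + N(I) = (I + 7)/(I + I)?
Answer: 4*√1201 ≈ 138.62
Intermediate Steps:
D = 19334 (D = -59 + 19393 = 19334)
N(I) = -3 + (7 + I)/(2*I) (N(I) = -3 + (I + 7)/(I + I) = -3 + (7 + I)/((2*I)) = -3 + (7 + I)*(1/(2*I)) = -3 + (7 + I)/(2*I))
m = -118 (m = (84 - 25)*((½)*(7 - 5*7)/7) = 59*((½)*(⅐)*(7 - 35)) = 59*((½)*(⅐)*(-28)) = 59*(-2) = -118)
√(D + m) = √(19334 - 118) = √19216 = 4*√1201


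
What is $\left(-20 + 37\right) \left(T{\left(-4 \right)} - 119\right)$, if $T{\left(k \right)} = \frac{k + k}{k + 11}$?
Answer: $- \frac{14297}{7} \approx -2042.4$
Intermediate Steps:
$T{\left(k \right)} = \frac{2 k}{11 + k}$
$\left(-20 + 37\right) \left(T{\left(-4 \right)} - 119\right) = \left(-20 + 37\right) \left(2 \left(-4\right) \frac{1}{11 - 4} - 119\right) = 17 \left(2 \left(-4\right) \frac{1}{7} - 119\right) = 17 \left(- \frac{8}{7} - 119\right) = 17 \left(- \frac{841}{7}\right) = - \frac{14297}{7}$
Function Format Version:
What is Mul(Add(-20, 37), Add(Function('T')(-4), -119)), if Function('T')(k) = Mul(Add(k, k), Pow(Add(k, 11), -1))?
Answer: Rational(-14297, 7) ≈ -2042.4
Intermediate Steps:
Function('T')(k) = Mul(2, k, Pow(Add(11, k), -1)) (Function('T')(k) = Mul(Mul(2, k), Pow(Add(11, k), -1)) = Mul(2, k, Pow(Add(11, k), -1)))
Mul(Add(-20, 37), Add(Function('T')(-4), -119)) = Mul(Add(-20, 37), Add(Mul(2, -4, Pow(Add(11, -4), -1)), -119)) = Mul(17, Add(Mul(2, -4, Pow(7, -1)), -119)) = Mul(17, Add(Mul(2, -4, Rational(1, 7)), -119)) = Mul(17, Add(Rational(-8, 7), -119)) = Mul(17, Rational(-841, 7)) = Rational(-14297, 7)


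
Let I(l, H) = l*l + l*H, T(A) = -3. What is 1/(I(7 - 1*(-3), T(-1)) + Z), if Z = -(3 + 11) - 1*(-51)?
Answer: 1/107 ≈ 0.0093458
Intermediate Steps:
I(l, H) = l² + H*l
Z = 37 (Z = -1*14 + 51 = -14 + 51 = 37)
1/(I(7 - 1*(-3), T(-1)) + Z) = 1/((7 - 1*(-3))*(-3 + (7 - 1*(-3))) + 37) = 1/((7 + 3)*(-3 + (7 + 3)) + 37) = 1/(10*(-3 + 10) + 37) = 1/(10*7 + 37) = 1/(70 + 37) = 1/107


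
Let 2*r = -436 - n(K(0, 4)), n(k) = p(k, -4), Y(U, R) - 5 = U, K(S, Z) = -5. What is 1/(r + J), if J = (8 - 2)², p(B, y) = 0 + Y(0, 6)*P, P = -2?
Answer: -1/177 ≈ -0.0056497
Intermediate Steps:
Y(U, R) = 5 + U
p(B, y) = -10 (p(B, y) = 0 + (5 + 0)*(-2) = 0 + 5*(-2) = 0 - 10 = -10)
J = 36 (J = 6² = 36)
n(k) = -10
r = -213 (r = (-436 - 1*(-10))/2 = (-436 + 10)/2 = (½)*(-426) = -213)
1/(r + J) = 1/(-213 + 36) = 1/(-177) = -1/177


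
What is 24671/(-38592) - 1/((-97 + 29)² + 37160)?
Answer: -42953819/67188672 ≈ -0.63930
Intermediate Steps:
24671/(-38592) - 1/((-97 + 29)² + 37160) = 24671*(-1/38592) - 1/((-68)² + 37160) = -24671/38592 - 1/(4624 + 37160) = -24671/38592 - 1/41784 = -42953819/67188672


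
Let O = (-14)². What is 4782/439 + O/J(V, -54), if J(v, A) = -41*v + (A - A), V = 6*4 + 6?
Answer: 2897908/269985 ≈ 10.734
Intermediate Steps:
V = 30 (V = 24 + 6 = 30)
J(v, A) = -41*v (J(v, A) = -41*v + 0 = -41*v)
O = 196
4782/439 + O/J(V, -54) = 4782/439 + 196/((-41*30)) = 4782*(1/439) + 196/(-1230) = 4782/439 + 196*(-1/1230) = 4782/439 - 98/615 = 2897908/269985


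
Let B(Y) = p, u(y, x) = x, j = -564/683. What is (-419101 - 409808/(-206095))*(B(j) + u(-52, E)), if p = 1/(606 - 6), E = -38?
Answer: 1969245631732813/123657000 ≈ 1.5925e+7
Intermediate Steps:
j = -564/683 (j = -564*1/683 = -564/683 ≈ -0.82577)
p = 1/600 ≈ 0.0016667
B(Y) = 1/600
(-419101 - 409808/(-206095))*(B(j) + u(-52, E)) = (-419101 - 409808/(-206095))*(1/600 - 38) = (-419101 - 409808*(-1/206095))*(-22799/600) = (-419101 + 409808/206095)*(-22799/600) = -86374210787/206095*(-22799/600) = 1969245631732813/123657000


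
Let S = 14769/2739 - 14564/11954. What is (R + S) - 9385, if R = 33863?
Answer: 133599246783/5457001 ≈ 24482.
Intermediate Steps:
S = 22776305/5457001 (S = 14769*(1/2739) - 14564*1/11954 = 4923/913 - 7282/5977 = 22776305/5457001 ≈ 4.1738)
(R + S) - 9385 = (33863 + 22776305/5457001) - 9385 = 184813201168/5457001 - 9385 = 133599246783/5457001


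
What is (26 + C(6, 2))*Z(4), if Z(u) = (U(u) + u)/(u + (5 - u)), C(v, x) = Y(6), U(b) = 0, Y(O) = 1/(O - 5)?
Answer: 108/5 ≈ 21.600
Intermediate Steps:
Y(O) = 1/(-5 + O)
C(v, x) = 1 (C(v, x) = 1/(-5 + 6) = 1/1 = 1)
Z(u) = u/5 (Z(u) = (0 + u)/(u + (5 - u)) = u/5)
(26 + C(6, 2))*Z(4) = (26 + 1)*((1/5)*4) = 27*(4/5) = 108/5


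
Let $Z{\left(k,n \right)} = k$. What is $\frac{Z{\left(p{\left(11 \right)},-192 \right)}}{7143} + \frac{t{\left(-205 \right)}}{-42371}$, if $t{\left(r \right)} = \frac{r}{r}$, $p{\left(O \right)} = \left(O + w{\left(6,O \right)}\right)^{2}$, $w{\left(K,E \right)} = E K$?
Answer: $\frac{251210516}{302656053} \approx 0.83002$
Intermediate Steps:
$p{\left(O \right)} = 49 O^{2}$ ($p{\left(O \right)} = \left(O + O 6\right)^{2} = \left(O + 6 O\right)^{2} = \left(7 O\right)^{2} = 49 O^{2}$)
$t{\left(r \right)} = 1$
$\frac{Z{\left(p{\left(11 \right)},-192 \right)}}{7143} + \frac{t{\left(-205 \right)}}{-42371} = \frac{49 \cdot 11^{2}}{7143} + 1 \frac{1}{-42371} = 49 \cdot 121 \cdot \frac{1}{7143} + 1 \left(- \frac{1}{42371}\right) = 5929 \cdot \frac{1}{7143} - \frac{1}{42371} = \frac{5929}{7143} - \frac{1}{42371} = \frac{251210516}{302656053}$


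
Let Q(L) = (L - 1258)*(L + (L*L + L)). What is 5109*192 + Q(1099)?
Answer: -191408913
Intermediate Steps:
Q(L) = (-1258 + L)*(L**2 + 2*L) (Q(L) = (-1258 + L)*(L + (L**2 + L)) = (-1258 + L)*(L + (L + L**2)) = (-1258 + L)*(L**2 + 2*L))
5109*192 + Q(1099) = 5109*192 + 1099*(-2516 + 1099**2 - 1256*1099) = 980928 + 1099*(-2516 + 1207801 - 1380344) = 980928 + 1099*(-175059) = 980928 - 192389841 = -191408913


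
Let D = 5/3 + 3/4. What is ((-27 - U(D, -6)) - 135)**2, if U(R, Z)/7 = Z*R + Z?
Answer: 1369/4 ≈ 342.25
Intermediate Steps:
D = 29/12 (D = 5*(1/3) + 3*(1/4) = 5/3 + 3/4 = 29/12 ≈ 2.4167)
U(R, Z) = 7*Z + 7*R*Z (U(R, Z) = 7*(Z*R + Z) = 7*(R*Z + Z) = 7*(Z + R*Z) = 7*Z + 7*R*Z)
((-27 - U(D, -6)) - 135)**2 = ((-27 - 7*(-6)*(1 + 29/12)) - 135)**2 = ((-27 - 7*(-6)*41/12) - 135)**2 = ((-27 - 1*(-287/2)) - 135)**2 = ((-27 + 287/2) - 135)**2 = (233/2 - 135)**2 = (-37/2)**2 = 1369/4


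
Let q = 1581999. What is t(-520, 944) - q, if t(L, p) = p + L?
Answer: -1581575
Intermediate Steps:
t(L, p) = L + p
t(-520, 944) - q = (-520 + 944) - 1*1581999 = 424 - 1581999 = -1581575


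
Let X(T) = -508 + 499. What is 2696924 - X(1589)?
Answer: 2696933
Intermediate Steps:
X(T) = -9
2696924 - X(1589) = 2696924 - 1*(-9) = 2696924 + 9 = 2696933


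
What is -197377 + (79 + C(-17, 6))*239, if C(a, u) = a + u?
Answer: -181125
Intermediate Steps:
-197377 + (79 + C(-17, 6))*239 = -197377 + (79 + (-17 + 6))*239 = -197377 + (79 - 11)*239 = -197377 + 68*239 = -197377 + 16252 = -181125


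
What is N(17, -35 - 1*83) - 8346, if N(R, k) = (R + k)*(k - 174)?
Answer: 21146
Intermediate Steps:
N(R, k) = (-174 + k)*(R + k) (N(R, k) = (R + k)*(-174 + k) = (-174 + k)*(R + k))
N(17, -35 - 1*83) - 8346 = ((-35 - 1*83)² - 174*17 - 174*(-35 - 1*83) + 17*(-35 - 1*83)) - 8346 = ((-35 - 83)² - 2958 - 174*(-35 - 83) + 17*(-35 - 83)) - 8346 = ((-118)² - 2958 - 174*(-118) + 17*(-118)) - 8346 = (13924 - 2958 + 20532 - 2006) - 8346 = 29492 - 8346 = 21146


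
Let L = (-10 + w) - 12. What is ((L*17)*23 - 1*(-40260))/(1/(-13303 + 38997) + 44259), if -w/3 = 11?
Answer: 43808270/103380977 ≈ 0.42376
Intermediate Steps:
w = -33 (w = -3*11 = -33)
L = -55 (L = (-10 - 33) - 12 = -43 - 12 = -55)
((L*17)*23 - 1*(-40260))/(1/(-13303 + 38997) + 44259) = (-55*17*23 - 1*(-40260))/(1/(-13303 + 38997) + 44259) = (-935*23 + 40260)/(1/25694 + 44259) = (-21505 + 40260)/(1/25694 + 44259) = 18755/(1137190747/25694) = 18755*(25694/1137190747) = 43808270/103380977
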